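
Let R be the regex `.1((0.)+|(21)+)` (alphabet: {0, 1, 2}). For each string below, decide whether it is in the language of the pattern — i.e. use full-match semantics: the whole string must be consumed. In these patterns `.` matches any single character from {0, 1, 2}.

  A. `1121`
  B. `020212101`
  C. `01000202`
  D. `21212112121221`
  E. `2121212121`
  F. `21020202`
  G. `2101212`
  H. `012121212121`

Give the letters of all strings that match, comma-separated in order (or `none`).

A, C, E, F, H

A → match
B → no match
C → match
D → no match
E → match
F → match
G → no match
H → match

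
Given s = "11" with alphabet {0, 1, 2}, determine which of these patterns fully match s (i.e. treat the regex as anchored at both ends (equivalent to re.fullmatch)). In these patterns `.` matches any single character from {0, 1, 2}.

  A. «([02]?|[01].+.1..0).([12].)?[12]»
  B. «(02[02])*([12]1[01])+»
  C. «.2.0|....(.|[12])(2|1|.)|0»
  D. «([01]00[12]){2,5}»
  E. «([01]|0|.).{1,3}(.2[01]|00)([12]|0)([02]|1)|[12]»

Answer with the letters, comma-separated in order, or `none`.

A

A → match
B → no match
C → no match
D → no match
E → no match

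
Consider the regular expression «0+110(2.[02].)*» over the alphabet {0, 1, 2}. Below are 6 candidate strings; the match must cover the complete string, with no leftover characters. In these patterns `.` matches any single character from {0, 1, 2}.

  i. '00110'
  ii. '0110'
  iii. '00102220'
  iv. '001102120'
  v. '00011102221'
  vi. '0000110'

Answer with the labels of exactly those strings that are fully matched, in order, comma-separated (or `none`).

i → match
ii → match
iii → no match
iv → match
v → no match
vi → match

i, ii, iv, vi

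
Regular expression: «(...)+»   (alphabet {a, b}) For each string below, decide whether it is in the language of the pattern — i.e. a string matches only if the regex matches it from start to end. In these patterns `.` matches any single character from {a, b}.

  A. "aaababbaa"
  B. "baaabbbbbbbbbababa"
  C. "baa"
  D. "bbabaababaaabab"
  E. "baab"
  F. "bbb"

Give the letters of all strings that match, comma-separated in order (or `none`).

A → match
B → match
C → match
D → match
E → no match
F → match

A, B, C, D, F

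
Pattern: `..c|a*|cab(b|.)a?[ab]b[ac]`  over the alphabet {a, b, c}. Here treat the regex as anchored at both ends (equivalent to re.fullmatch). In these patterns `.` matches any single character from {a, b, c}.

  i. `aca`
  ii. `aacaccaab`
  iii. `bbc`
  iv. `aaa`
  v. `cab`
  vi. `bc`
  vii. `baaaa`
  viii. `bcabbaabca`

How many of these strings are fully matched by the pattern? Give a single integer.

2

i → no match
ii → no match
iii → match
iv → match
v → no match
vi → no match
vii → no match
viii → no match
Total matched: 2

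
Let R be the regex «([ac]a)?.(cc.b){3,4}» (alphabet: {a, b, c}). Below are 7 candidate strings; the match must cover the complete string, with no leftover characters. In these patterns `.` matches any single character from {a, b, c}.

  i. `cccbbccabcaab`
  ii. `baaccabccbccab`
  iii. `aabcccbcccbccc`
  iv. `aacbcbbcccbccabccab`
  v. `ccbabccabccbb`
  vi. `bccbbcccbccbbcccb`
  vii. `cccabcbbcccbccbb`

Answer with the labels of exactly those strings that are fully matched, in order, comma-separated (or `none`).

vi

i → no match
ii → no match
iii → no match — must end with `b`
iv → no match
v → no match
vi → match
vii → no match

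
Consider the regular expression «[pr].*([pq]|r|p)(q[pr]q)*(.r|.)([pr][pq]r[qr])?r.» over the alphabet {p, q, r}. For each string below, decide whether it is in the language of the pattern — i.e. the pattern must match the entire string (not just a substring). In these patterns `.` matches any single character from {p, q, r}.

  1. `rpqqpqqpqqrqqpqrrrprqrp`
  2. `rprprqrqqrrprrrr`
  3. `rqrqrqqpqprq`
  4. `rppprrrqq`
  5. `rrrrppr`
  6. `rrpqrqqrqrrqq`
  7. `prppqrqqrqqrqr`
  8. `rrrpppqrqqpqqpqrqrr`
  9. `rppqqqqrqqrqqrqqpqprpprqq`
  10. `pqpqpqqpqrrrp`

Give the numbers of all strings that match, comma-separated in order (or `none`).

1 → match
2 → match
3. `rqrqrqqpqprq` → match
4. `rppprrrqq` → no match
5. `rrrrppr` → no match
6 → no match
7 → no match
8 → match
9 → no match
10 → match

1, 2, 3, 8, 10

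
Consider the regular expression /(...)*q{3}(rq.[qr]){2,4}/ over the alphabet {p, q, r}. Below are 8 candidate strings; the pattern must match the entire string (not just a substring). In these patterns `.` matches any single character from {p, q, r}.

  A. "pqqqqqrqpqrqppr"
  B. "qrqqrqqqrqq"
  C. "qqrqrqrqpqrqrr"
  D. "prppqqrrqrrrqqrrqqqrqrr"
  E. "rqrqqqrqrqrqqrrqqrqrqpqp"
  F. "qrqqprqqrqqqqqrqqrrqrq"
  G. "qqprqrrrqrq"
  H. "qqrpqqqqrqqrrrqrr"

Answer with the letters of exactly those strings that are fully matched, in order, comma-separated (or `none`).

A → no match
B. "qrqqrqqqrqq" → no match
C → no match
D → no match
E → no match
F → no match
G. "qqprqrrrqrq" → no match
H → no match

none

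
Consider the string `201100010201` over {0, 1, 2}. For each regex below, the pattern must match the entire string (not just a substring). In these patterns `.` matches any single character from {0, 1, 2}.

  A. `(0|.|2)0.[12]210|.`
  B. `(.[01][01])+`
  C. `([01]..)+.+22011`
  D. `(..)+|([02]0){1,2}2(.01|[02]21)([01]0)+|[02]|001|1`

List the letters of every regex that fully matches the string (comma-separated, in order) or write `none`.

A → no match
B → match
C → no match — must end with `22011`
D → match

B, D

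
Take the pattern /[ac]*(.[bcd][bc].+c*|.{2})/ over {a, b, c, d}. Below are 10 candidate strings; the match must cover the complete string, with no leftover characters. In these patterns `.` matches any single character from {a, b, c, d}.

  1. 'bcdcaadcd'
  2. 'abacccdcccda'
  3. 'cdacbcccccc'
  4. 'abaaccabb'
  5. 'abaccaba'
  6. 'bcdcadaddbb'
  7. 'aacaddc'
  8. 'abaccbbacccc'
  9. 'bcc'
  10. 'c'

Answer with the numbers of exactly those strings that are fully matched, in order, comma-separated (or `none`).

none

1. 'bcdcaadcd' → no match
2. 'abacccdcccda' → no match
3. 'cdacbcccccc' → no match
4. 'abaaccabb' → no match
5. 'abaccaba' → no match
6. 'bcdcadaddbb' → no match
7. 'aacaddc' → no match
8. 'abaccbbacccc' → no match
9. 'bcc' → no match
10. 'c' → no match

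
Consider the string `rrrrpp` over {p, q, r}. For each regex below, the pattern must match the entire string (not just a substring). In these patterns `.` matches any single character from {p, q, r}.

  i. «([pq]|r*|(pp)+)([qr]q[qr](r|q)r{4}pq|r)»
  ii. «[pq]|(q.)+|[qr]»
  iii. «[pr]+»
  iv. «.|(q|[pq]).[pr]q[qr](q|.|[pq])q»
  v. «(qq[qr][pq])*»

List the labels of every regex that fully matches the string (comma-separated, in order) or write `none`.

i → no match
ii → no match
iii → match
iv → no match
v → no match

iii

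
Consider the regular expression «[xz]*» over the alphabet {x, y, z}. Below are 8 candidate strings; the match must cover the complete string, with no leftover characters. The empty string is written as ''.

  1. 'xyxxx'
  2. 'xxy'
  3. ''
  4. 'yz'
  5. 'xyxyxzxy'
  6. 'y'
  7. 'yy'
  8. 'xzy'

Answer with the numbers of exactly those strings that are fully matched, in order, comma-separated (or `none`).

3

1 → no match
2 → no match
3 → match
4 → no match
5 → no match
6 → no match
7 → no match
8 → no match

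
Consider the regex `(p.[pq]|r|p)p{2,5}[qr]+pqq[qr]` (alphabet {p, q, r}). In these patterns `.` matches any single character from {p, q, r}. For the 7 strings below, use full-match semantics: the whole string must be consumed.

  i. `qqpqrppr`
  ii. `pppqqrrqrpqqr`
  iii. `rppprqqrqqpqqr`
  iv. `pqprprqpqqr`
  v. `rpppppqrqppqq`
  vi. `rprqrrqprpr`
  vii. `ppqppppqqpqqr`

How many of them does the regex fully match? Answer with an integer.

i → no match
ii → match
iii → match
iv → no match
v → no match
vi → no match
vii → match
Total matched: 3

3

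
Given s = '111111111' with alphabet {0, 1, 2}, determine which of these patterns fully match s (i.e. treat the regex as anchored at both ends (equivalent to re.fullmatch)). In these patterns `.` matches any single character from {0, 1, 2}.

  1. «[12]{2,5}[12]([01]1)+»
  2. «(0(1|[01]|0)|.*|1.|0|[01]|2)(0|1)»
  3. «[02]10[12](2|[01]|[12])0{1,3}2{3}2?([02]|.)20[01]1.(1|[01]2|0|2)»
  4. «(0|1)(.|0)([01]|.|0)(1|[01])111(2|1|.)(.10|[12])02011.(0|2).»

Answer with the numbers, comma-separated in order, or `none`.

1 → match
2 → match
3 → no match
4 → no match

1, 2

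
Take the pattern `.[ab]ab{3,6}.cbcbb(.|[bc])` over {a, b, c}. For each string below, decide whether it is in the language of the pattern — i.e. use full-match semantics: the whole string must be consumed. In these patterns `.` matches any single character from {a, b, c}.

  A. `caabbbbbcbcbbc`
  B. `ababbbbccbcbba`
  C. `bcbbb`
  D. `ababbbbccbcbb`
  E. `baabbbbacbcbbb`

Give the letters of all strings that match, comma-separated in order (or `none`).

A → match
B → match
C → no match
D → no match
E → match

A, B, E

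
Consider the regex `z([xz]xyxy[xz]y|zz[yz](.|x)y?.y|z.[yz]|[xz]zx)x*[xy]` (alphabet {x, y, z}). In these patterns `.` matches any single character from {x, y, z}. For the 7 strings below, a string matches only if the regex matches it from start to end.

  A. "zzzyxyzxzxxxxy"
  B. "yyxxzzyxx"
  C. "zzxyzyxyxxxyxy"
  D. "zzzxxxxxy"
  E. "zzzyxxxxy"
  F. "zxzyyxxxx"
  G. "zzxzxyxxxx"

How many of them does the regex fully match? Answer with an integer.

A → no match
B → no match — must start with "z"
C → no match
D → match
E → match
F → no match
G → no match
Total matched: 2

2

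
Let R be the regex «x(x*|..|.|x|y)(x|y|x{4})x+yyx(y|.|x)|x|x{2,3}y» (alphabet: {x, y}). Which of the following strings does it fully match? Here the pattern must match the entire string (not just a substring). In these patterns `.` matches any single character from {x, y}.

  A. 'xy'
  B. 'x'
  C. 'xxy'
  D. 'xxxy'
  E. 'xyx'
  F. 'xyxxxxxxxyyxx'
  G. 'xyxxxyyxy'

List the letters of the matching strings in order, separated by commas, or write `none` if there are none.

B, C, D, F, G

A → no match
B → match
C → match
D → match
E → no match
F → match
G → match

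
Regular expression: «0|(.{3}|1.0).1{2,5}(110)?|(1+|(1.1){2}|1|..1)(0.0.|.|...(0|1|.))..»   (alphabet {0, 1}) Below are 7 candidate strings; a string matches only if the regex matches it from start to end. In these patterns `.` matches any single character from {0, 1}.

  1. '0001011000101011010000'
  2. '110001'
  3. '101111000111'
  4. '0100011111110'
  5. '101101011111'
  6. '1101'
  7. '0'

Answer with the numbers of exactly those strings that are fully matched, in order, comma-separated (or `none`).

1 → no match
2 → no match
3 → match
4 → no match
5 → match
6 → match
7 → match

3, 5, 6, 7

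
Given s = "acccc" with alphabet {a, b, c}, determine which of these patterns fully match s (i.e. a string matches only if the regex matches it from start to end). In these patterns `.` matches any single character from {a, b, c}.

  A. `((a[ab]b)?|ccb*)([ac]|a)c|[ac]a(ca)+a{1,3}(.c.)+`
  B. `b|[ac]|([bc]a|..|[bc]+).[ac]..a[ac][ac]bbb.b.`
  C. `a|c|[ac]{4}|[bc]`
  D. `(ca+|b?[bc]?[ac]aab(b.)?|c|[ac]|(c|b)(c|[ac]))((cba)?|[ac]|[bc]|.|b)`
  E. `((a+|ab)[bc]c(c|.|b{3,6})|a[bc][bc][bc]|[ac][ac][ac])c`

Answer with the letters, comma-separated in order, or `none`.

A → no match
B → no match
C → no match
D → no match
E → match

E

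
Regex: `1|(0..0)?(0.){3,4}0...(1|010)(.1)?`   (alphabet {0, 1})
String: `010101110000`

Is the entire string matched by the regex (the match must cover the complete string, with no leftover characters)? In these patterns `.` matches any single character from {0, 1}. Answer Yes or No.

No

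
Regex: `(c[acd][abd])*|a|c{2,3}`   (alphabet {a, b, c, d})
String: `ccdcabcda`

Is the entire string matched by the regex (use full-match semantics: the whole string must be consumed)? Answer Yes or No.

Yes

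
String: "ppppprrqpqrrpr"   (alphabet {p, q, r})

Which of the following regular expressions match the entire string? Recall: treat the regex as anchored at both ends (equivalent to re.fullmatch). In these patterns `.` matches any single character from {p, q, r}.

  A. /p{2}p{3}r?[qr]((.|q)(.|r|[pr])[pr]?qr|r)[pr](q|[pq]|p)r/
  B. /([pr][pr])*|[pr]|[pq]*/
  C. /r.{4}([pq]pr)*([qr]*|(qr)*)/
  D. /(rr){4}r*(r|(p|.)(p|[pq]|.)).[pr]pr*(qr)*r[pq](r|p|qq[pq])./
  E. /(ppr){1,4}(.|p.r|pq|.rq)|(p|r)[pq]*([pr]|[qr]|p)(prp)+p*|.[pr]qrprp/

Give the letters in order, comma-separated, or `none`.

A → match
B → no match
C → no match — must start with "r"
D → no match — must start with "rr"
E → no match

A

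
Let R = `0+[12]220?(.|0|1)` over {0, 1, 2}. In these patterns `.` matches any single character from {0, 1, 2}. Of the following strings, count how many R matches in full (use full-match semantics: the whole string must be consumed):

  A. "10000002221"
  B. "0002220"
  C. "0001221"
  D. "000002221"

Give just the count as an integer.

A. "10000002221" → no match — must start with "0"
B. "0002220" → match
C. "0001221" → match
D. "000002221" → match
Total matched: 3

3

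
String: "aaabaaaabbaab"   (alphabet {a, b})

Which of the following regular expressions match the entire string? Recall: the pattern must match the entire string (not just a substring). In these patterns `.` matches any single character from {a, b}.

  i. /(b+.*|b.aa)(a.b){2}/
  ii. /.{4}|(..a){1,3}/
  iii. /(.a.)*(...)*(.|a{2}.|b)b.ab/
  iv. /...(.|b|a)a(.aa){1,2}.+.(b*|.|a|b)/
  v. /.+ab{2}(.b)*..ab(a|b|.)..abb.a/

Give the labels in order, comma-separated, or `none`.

i → no match — must start with "b"
ii → no match
iii → match
iv → match
v → no match — must end with "a"

iii, iv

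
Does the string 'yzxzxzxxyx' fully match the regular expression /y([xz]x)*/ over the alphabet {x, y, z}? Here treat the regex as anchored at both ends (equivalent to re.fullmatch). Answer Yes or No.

No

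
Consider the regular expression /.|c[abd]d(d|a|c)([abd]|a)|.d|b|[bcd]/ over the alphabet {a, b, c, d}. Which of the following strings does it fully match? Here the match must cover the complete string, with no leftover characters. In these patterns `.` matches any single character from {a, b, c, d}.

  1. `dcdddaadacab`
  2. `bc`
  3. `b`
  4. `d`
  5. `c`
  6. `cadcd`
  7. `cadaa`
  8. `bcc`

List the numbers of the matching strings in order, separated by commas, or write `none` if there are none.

3, 4, 5, 6, 7

1 → no match
2 → no match
3 → match
4 → match
5 → match
6 → match
7 → match
8 → no match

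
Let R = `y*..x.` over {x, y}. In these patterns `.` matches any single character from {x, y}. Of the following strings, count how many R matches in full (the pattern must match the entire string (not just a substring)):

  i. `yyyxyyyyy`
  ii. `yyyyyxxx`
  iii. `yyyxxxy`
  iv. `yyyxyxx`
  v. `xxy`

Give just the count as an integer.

3

i → no match
ii → match
iii → match
iv → match
v → no match
Total matched: 3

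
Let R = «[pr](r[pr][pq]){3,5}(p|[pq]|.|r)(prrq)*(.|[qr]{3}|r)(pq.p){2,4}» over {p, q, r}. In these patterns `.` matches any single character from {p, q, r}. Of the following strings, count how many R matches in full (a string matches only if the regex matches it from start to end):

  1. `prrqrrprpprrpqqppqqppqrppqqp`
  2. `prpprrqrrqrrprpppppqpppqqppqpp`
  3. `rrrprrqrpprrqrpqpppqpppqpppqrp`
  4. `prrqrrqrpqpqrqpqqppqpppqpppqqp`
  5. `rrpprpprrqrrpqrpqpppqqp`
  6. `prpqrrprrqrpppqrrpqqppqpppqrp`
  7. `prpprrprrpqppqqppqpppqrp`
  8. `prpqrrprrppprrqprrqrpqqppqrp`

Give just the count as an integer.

8

1 → match
2 → match
3 → match
4 → match
5 → match
6 → match
7 → match
8 → match
Total matched: 8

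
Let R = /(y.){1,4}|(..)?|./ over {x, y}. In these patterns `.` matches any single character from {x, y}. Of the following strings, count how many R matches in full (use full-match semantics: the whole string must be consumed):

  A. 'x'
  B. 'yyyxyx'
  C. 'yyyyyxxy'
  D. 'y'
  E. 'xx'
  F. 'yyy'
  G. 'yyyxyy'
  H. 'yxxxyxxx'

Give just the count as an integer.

5

A. 'x' → match
B. 'yyyxyx' → match
C. 'yyyyyxxy' → no match
D. 'y' → match
E. 'xx' → match
F. 'yyy' → no match
G. 'yyyxyy' → match
H. 'yxxxyxxx' → no match
Total matched: 5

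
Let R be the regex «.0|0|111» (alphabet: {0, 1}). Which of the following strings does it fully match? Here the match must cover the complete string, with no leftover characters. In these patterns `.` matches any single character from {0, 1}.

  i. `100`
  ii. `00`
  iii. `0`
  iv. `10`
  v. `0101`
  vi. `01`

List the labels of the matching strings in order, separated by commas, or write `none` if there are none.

i → no match
ii → match
iii → match
iv → match
v → no match
vi → no match

ii, iii, iv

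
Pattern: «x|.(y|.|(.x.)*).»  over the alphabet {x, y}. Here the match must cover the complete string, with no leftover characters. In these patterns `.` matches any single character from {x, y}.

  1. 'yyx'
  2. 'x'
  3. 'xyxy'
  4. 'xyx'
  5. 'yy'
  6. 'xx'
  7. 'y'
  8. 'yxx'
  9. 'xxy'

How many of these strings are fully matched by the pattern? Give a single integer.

7

1 → match
2 → match
3 → no match
4 → match
5 → match
6 → match
7 → no match
8 → match
9 → match
Total matched: 7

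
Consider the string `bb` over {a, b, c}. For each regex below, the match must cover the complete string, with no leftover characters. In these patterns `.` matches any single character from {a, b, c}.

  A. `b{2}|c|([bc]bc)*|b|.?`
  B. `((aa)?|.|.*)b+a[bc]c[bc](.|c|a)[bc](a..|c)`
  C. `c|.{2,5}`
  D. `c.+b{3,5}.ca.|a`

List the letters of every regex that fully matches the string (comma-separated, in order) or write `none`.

A, C

A → match
B → no match
C → match
D → no match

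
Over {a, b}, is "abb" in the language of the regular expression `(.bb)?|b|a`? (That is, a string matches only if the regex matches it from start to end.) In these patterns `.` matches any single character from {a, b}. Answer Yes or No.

Yes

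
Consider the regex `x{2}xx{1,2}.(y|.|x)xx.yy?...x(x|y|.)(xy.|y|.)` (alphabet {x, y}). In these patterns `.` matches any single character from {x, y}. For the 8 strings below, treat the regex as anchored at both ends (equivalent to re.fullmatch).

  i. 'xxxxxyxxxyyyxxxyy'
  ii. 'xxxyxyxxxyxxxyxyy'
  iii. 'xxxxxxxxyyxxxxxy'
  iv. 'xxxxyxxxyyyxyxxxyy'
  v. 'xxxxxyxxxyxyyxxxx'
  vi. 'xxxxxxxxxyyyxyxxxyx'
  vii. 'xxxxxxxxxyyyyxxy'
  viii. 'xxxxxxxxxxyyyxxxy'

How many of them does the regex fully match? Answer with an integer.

6

i → match
ii → no match
iii → match
iv → match
v → no match
vi → match
vii → match
viii → match
Total matched: 6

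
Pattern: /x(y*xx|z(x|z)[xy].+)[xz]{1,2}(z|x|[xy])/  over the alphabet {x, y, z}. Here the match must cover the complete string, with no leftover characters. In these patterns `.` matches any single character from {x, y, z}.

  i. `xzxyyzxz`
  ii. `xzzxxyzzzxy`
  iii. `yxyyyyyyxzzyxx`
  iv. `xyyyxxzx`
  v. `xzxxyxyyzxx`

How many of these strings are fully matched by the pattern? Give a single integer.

i → match
ii → match
iii → no match — must start with `x`
iv → match
v → match
Total matched: 4

4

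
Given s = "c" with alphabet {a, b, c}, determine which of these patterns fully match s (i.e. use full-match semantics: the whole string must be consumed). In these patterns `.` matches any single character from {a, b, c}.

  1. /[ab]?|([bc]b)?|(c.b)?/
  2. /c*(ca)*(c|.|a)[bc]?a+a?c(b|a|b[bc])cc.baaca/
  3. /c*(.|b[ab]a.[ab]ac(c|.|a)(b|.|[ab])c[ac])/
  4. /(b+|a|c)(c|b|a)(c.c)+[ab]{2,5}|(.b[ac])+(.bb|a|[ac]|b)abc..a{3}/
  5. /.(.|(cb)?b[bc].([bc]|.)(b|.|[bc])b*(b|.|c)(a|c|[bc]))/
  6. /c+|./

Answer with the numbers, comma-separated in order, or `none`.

1 → no match
2 → no match — must end with "baaca"
3 → match
4 → no match
5 → no match
6 → match

3, 6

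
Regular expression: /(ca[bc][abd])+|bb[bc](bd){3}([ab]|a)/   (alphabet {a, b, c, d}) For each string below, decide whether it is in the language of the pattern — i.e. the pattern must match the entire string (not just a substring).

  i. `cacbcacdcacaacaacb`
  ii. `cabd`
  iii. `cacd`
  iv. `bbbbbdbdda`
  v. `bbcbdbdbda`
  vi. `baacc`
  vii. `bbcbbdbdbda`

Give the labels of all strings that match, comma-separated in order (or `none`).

ii, iii, v

i → no match
ii → match
iii → match
iv → no match
v → match
vi → no match
vii → no match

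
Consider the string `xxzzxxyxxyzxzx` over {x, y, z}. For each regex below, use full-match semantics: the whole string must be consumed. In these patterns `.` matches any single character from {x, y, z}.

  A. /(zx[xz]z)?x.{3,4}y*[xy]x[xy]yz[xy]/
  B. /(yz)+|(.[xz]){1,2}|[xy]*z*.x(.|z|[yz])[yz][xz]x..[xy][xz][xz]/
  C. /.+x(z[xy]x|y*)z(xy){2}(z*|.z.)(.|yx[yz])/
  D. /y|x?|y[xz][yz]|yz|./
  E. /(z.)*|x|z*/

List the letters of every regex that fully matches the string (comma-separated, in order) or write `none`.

A → no match
B → match
C → no match
D → no match
E → no match

B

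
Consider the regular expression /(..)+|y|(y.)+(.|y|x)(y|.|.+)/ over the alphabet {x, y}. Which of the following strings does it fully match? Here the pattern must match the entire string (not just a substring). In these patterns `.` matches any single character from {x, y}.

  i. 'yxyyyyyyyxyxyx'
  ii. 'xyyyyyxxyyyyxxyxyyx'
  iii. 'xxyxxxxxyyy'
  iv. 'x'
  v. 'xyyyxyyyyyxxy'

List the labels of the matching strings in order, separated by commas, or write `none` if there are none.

i

i → match
ii → no match
iii → no match
iv → no match
v → no match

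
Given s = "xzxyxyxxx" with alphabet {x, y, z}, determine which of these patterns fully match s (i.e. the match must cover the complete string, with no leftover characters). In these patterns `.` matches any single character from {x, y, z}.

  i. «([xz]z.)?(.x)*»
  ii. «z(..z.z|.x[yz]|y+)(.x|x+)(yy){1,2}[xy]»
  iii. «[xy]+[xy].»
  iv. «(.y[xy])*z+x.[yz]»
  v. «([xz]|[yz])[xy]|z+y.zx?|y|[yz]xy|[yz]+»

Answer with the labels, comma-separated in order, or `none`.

i

i → match
ii → no match — must start with "z"
iii → no match
iv → no match
v → no match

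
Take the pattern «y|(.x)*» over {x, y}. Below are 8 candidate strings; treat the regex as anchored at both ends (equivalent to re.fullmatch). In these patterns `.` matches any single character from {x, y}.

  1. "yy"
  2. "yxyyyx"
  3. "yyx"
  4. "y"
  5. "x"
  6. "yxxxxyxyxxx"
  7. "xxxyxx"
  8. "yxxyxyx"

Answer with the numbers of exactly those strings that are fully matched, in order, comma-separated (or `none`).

1 → no match
2 → no match
3 → no match
4 → match
5 → no match
6 → no match
7 → no match
8 → no match

4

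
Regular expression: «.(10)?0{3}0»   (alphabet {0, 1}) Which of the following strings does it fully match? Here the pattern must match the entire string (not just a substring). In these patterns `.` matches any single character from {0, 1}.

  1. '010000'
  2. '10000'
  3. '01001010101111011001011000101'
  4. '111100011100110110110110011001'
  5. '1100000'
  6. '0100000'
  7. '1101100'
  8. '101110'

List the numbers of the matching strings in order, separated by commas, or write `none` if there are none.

1 → no match
2 → match
3 → no match — must end with '00'
4 → no match — must end with '00'
5 → match
6 → match
7 → no match
8 → no match — must end with '00'

2, 5, 6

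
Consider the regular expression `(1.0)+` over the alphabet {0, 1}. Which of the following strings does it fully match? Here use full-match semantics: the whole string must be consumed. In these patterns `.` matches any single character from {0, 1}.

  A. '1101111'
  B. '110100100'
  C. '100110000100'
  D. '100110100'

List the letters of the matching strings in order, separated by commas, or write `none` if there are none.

A → no match — must end with '0'
B → match
C → no match
D → match

B, D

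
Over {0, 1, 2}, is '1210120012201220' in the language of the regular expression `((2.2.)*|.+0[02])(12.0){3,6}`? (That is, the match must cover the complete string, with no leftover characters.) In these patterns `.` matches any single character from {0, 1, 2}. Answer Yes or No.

Yes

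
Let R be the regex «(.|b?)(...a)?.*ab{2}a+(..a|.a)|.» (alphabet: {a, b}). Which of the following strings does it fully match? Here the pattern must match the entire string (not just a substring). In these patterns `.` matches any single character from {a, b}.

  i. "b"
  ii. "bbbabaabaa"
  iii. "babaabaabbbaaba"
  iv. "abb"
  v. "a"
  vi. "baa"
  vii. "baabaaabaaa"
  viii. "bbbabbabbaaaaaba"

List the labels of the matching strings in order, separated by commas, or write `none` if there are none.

i → match
ii → no match
iii → no match
iv → no match
v → match
vi → no match
vii → no match
viii → match

i, v, viii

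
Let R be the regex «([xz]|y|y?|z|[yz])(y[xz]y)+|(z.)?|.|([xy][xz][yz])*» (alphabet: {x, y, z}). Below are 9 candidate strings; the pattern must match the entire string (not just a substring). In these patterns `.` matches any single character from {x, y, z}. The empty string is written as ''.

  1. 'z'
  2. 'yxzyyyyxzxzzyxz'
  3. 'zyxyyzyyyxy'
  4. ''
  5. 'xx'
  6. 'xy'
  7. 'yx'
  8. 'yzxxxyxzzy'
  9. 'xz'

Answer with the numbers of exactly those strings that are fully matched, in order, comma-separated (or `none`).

1 → match
2 → no match
3 → no match
4 → match
5 → no match
6 → no match
7 → no match
8 → no match
9 → no match

1, 4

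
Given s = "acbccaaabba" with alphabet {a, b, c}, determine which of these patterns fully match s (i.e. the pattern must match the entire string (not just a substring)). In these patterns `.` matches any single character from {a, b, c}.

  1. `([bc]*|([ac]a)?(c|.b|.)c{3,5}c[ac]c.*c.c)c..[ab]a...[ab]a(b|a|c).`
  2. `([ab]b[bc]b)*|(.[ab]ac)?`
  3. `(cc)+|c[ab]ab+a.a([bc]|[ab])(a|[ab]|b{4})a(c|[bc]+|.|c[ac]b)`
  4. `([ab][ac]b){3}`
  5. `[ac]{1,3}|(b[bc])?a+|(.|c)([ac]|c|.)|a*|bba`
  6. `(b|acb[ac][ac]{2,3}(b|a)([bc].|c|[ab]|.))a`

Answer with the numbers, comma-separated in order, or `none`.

6

1 → no match
2 → no match
3 → no match
4 → no match — must end with "b"
5 → no match
6 → match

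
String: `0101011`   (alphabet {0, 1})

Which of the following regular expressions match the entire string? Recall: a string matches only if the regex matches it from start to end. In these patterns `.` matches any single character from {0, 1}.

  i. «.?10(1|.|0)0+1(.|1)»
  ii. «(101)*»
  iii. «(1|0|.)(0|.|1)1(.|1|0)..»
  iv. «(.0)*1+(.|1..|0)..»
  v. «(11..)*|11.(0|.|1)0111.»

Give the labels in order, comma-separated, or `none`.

i

i → match
ii → no match
iii → no match
iv → no match
v → no match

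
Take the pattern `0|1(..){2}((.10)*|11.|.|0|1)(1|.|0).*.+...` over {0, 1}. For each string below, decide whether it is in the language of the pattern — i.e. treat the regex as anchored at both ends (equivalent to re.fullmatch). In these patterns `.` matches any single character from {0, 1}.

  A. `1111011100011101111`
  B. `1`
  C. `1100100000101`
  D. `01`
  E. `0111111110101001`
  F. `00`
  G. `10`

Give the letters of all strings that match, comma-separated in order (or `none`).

A → match
B → no match
C → match
D → no match
E → no match
F → no match
G → no match

A, C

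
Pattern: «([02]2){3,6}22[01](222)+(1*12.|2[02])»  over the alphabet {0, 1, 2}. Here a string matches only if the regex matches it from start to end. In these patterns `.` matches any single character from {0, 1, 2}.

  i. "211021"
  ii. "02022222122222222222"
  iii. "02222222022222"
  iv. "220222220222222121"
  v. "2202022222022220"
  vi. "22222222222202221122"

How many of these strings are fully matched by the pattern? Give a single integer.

5

i. "211021" → no match
ii → match
iii → match
iv → match
v → match
vi → match
Total matched: 5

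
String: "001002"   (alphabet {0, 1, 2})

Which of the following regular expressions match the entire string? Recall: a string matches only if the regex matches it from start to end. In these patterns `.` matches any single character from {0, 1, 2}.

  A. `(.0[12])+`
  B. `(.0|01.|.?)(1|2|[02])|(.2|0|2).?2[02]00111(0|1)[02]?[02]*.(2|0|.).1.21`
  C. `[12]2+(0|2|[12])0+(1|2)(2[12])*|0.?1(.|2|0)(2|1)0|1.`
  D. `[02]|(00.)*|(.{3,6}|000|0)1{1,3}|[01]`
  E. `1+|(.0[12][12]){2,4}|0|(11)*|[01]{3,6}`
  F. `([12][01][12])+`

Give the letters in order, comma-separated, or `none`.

A → match
B → no match
C → no match
D → match
E → no match
F → no match

A, D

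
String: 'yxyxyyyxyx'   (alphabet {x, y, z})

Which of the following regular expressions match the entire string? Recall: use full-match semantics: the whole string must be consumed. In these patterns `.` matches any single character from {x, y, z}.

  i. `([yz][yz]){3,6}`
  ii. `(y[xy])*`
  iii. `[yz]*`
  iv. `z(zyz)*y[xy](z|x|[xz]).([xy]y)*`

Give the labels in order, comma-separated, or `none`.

i → no match
ii → match
iii → no match
iv → no match — must start with 'z'

ii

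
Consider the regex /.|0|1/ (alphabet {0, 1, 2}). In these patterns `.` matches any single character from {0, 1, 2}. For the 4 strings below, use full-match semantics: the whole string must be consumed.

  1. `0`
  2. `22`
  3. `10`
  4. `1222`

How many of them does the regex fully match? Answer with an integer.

1

1 → match
2 → no match
3 → no match
4 → no match
Total matched: 1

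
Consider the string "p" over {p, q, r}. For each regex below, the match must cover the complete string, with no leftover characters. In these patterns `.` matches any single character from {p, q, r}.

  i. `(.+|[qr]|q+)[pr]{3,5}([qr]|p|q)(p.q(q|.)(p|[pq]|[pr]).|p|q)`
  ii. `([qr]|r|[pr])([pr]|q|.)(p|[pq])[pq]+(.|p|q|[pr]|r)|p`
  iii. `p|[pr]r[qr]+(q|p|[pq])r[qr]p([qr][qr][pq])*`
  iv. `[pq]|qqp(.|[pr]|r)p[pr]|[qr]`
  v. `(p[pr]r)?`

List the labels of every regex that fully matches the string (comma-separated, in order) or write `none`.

ii, iii, iv

i → no match
ii → match
iii → match
iv → match
v → no match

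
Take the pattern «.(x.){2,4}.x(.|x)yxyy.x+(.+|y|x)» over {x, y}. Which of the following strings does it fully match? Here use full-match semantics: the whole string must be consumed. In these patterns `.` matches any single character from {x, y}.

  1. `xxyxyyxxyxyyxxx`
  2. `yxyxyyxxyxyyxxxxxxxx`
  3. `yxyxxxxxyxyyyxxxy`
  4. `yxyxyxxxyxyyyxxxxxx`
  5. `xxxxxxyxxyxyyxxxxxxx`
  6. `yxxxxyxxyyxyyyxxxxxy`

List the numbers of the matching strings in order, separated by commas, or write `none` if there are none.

1, 2, 3, 4

1 → match
2 → match
3 → match
4 → match
5 → no match
6 → no match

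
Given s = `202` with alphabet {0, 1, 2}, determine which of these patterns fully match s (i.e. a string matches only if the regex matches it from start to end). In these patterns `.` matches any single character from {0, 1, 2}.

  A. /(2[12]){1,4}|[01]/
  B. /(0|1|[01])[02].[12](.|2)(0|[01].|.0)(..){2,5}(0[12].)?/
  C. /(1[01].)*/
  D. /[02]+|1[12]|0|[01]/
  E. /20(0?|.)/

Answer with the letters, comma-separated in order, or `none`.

D, E

A → no match
B → no match
C → no match
D → match
E → match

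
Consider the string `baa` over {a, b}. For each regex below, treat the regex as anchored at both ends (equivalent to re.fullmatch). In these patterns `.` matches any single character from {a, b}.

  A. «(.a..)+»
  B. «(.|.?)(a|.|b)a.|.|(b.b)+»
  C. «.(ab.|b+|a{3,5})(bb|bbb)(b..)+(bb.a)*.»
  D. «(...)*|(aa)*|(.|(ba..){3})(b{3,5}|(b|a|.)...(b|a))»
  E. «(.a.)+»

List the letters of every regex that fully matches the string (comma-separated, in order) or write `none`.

B, D, E

A → no match
B → match
C → no match
D → match
E → match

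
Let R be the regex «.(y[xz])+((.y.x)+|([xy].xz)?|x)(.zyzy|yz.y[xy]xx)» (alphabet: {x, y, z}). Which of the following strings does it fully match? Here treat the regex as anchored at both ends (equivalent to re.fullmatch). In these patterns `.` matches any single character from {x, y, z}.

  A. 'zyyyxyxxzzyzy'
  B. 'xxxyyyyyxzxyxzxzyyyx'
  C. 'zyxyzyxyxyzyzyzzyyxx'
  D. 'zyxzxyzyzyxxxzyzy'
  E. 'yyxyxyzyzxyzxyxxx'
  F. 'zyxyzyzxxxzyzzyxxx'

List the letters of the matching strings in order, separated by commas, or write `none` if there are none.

C, E, F

A → no match
B → no match
C → match
D → no match
E → match
F → match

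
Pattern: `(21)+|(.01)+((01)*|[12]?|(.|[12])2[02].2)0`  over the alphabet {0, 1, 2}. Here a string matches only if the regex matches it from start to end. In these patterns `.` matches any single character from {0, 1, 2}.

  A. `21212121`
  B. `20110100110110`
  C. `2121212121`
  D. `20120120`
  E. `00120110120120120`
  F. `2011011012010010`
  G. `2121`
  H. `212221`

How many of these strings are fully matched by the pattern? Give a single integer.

A → match
B → match
C → match
D → match
E → match
F → match
G → match
H → no match
Total matched: 7

7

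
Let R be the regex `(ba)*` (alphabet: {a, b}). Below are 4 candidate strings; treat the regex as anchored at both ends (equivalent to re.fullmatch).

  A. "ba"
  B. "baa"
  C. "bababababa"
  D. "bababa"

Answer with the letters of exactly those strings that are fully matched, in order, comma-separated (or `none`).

A. "ba" → match
B. "baa" → no match
C. "bababababa" → match
D. "bababa" → match

A, C, D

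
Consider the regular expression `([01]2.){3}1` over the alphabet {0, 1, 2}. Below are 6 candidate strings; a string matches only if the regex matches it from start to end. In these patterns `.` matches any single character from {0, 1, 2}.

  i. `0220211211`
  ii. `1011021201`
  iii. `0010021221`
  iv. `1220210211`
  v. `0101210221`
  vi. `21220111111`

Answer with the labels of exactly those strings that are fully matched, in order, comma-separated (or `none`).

i, iv

i → match
ii → no match
iii → no match
iv → match
v → no match
vi → no match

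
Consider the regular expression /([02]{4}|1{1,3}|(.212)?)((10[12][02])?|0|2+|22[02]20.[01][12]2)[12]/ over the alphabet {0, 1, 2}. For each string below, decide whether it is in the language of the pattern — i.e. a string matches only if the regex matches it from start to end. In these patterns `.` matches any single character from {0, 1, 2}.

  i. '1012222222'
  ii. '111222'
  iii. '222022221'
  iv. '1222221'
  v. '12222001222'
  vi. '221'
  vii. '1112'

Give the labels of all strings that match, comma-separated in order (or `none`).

i → no match
ii → match
iii → match
iv → match
v → match
vi → match
vii → match

ii, iii, iv, v, vi, vii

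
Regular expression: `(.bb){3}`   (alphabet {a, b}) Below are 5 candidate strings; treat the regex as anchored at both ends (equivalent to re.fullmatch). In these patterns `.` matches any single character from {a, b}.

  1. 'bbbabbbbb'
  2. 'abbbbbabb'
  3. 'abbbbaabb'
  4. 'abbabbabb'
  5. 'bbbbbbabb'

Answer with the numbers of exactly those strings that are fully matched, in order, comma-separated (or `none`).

1, 2, 4, 5

1 → match
2 → match
3 → no match
4 → match
5 → match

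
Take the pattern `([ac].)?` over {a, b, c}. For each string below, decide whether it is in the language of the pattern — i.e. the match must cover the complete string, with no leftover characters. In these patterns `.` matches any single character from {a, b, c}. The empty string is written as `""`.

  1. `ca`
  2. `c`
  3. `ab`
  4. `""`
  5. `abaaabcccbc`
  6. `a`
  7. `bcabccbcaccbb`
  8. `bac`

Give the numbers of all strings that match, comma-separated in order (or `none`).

1, 3, 4

1 → match
2 → no match
3 → match
4 → match
5 → no match
6 → no match
7 → no match
8 → no match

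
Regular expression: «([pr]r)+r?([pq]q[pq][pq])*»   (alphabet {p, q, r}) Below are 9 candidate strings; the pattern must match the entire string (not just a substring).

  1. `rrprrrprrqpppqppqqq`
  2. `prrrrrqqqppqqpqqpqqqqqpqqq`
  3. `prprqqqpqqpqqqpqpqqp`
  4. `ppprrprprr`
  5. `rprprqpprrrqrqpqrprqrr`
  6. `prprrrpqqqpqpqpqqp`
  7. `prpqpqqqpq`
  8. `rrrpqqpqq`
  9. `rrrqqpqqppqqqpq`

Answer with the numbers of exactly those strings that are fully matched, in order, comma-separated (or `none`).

2, 3, 6, 7

1 → no match
2 → match
3 → match
4 → no match
5 → no match
6 → match
7 → match
8 → no match
9 → no match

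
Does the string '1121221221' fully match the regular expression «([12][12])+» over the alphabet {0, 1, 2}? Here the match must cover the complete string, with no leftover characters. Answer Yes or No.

Yes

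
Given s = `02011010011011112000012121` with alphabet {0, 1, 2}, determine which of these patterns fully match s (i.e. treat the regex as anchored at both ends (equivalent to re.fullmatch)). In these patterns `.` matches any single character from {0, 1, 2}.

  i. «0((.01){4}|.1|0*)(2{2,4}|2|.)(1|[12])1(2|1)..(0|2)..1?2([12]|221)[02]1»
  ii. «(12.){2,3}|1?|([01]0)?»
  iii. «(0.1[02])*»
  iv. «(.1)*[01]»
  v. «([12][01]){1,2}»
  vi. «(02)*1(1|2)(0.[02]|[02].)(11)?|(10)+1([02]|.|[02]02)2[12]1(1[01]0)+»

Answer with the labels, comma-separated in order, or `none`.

i

i → match
ii → no match
iii → no match
iv → no match
v → no match
vi → no match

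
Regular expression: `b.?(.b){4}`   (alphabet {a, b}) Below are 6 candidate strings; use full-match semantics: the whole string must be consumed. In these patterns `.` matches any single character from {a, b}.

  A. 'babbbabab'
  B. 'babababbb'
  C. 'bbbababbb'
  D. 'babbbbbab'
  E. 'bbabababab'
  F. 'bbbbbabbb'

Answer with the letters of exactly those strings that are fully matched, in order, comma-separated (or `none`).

A. 'babbbabab' → match
B. 'babababbb' → match
C. 'bbbababbb' → match
D. 'babbbbbab' → match
E. 'bbabababab' → match
F. 'bbbbbabbb' → match

A, B, C, D, E, F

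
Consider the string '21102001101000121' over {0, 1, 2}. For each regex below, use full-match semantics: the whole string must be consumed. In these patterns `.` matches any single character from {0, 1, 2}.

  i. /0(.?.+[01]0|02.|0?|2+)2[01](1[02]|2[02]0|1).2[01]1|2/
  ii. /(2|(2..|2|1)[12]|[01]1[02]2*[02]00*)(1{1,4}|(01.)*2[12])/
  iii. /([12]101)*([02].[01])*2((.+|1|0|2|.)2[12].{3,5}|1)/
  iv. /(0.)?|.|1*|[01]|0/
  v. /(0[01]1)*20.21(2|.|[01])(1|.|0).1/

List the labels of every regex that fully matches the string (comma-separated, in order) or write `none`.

i → no match
ii → no match
iii → match
iv → no match
v → no match

iii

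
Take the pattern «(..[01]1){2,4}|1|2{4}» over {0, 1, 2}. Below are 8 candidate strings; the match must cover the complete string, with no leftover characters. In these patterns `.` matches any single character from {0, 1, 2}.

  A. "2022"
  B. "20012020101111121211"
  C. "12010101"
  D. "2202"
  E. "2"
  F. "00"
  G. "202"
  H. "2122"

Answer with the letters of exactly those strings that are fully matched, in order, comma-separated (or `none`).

A → no match
B → no match
C → match
D → no match
E → no match
F → no match
G → no match
H → no match

C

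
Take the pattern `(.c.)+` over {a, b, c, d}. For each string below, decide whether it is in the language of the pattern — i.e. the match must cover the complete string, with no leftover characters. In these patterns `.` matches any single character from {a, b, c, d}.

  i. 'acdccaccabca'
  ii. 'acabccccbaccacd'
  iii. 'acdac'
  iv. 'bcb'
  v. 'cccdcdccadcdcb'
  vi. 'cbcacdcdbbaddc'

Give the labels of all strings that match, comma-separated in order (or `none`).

i, ii, iv

i → match
ii → match
iii → no match
iv → match
v → no match
vi → no match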